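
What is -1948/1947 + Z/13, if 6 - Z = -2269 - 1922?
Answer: 8146235/25311 ≈ 321.85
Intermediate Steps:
Z = 4197 (Z = 6 - (-2269 - 1922) = 6 - 1*(-4191) = 6 + 4191 = 4197)
-1948/1947 + Z/13 = -1948/1947 + 4197/13 = 8146235/25311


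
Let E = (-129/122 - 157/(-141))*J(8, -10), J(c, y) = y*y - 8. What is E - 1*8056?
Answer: -69245266/8601 ≈ -8050.8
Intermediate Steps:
J(c, y) = -8 + y² (J(c, y) = y² - 8 = -8 + y²)
E = 44390/8601 (E = (-129/122 - 157/(-141))*(-8 + (-10)²) = (-129*1/122 - 157*(-1/141))*(-8 + 100) = (-129/122 + 157/141)*92 = (965/17202)*92 = 44390/8601 ≈ 5.1610)
E - 1*8056 = 44390/8601 - 1*8056 = 44390/8601 - 8056 = -69245266/8601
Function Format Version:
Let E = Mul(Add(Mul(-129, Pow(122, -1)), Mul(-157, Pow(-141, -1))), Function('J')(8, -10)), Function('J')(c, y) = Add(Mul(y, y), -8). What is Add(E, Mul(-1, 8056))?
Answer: Rational(-69245266, 8601) ≈ -8050.8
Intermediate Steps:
Function('J')(c, y) = Add(-8, Pow(y, 2)) (Function('J')(c, y) = Add(Pow(y, 2), -8) = Add(-8, Pow(y, 2)))
E = Rational(44390, 8601) (E = Mul(Add(Mul(-129, Pow(122, -1)), Mul(-157, Pow(-141, -1))), Add(-8, Pow(-10, 2))) = Mul(Add(Mul(-129, Rational(1, 122)), Mul(-157, Rational(-1, 141))), Add(-8, 100)) = Mul(Add(Rational(-129, 122), Rational(157, 141)), 92) = Mul(Rational(965, 17202), 92) = Rational(44390, 8601) ≈ 5.1610)
Add(E, Mul(-1, 8056)) = Add(Rational(44390, 8601), Mul(-1, 8056)) = Add(Rational(44390, 8601), -8056) = Rational(-69245266, 8601)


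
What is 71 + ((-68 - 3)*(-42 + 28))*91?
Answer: 90525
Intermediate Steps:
71 + ((-68 - 3)*(-42 + 28))*91 = 71 - 71*(-14)*91 = 71 + 994*91 = 71 + 90454 = 90525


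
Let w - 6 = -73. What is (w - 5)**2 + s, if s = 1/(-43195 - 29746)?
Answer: 378126143/72941 ≈ 5184.0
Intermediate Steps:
w = -67 (w = 6 - 73 = -67)
s = -1/72941 (s = 1/(-72941) = -1/72941 ≈ -1.3710e-5)
(w - 5)**2 + s = (-67 - 5)**2 - 1/72941 = (-72)**2 - 1/72941 = 5184 - 1/72941 = 378126143/72941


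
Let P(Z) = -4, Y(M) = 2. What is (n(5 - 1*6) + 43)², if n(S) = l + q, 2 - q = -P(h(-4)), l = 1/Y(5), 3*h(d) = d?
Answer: 6889/4 ≈ 1722.3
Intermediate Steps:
h(d) = d/3
l = ½ (l = 1/2 = ½ ≈ 0.50000)
q = -2 (q = 2 - (-1)*(-4) = 2 - 1*4 = 2 - 4 = -2)
n(S) = -3/2 (n(S) = ½ - 2 = -3/2)
(n(5 - 1*6) + 43)² = (-3/2 + 43)² = (83/2)² = 6889/4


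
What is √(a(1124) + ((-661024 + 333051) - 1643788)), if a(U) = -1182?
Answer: I*√1972943 ≈ 1404.6*I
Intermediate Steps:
√(a(1124) + ((-661024 + 333051) - 1643788)) = √(-1182 + ((-661024 + 333051) - 1643788)) = √(-1182 + (-327973 - 1643788)) = √(-1182 - 1971761) = √(-1972943) = I*√1972943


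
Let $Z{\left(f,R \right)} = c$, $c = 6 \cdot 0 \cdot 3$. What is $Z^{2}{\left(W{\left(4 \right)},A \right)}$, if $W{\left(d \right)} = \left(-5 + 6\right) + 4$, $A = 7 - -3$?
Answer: $0$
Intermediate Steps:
$A = 10$ ($A = 7 + 3 = 10$)
$c = 0$ ($c = 0 \cdot 3 = 0$)
$W{\left(d \right)} = 5$ ($W{\left(d \right)} = 1 + 4 = 5$)
$Z{\left(f,R \right)} = 0$
$Z^{2}{\left(W{\left(4 \right)},A \right)} = 0^{2} = 0$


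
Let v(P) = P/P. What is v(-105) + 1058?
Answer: 1059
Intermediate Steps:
v(P) = 1
v(-105) + 1058 = 1 + 1058 = 1059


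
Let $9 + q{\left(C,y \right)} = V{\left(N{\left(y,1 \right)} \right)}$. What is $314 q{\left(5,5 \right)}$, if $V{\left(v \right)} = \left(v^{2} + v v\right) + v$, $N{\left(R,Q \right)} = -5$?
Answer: $11304$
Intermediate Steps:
$V{\left(v \right)} = v + 2 v^{2}$ ($V{\left(v \right)} = \left(v^{2} + v^{2}\right) + v = 2 v^{2} + v = v + 2 v^{2}$)
$q{\left(C,y \right)} = 36$ ($q{\left(C,y \right)} = -9 - 5 \left(1 + 2 \left(-5\right)\right) = -9 - 5 \left(1 - 10\right) = -9 - -45 = -9 + 45 = 36$)
$314 q{\left(5,5 \right)} = 314 \cdot 36 = 11304$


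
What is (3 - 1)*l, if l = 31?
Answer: 62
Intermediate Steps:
(3 - 1)*l = (3 - 1)*31 = 2*31 = 62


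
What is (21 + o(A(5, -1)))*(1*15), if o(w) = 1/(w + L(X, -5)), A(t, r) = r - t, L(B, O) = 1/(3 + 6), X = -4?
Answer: 16560/53 ≈ 312.45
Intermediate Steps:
L(B, O) = 1/9
o(w) = 1/(1/9 + w) (o(w) = 1/(w + 1/9) = 1/(1/9 + w))
(21 + o(A(5, -1)))*(1*15) = (21 + 9/(1 + 9*(-1 - 1*5)))*(1*15) = (21 + 9/(1 + 9*(-1 - 5)))*15 = (21 + 9/(1 + 9*(-6)))*15 = (21 + 9/(1 - 54))*15 = (21 + 9/(-53))*15 = (21 + 9*(-1/53))*15 = (21 - 9/53)*15 = (1104/53)*15 = 16560/53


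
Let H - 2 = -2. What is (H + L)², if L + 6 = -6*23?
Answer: 20736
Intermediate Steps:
H = 0 (H = 2 - 2 = 0)
L = -144 (L = -6 - 6*23 = -6 - 138 = -144)
(H + L)² = (0 - 144)² = (-144)² = 20736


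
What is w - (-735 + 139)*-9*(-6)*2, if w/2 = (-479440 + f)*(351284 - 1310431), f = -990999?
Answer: 2820734375434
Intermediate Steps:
w = 2820734311066 (w = 2*((-479440 - 990999)*(351284 - 1310431)) = 2*(-1470439*(-959147)) = 2*1410367155533 = 2820734311066)
w - (-735 + 139)*-9*(-6)*2 = 2820734311066 - (-735 + 139)*-9*(-6)*2 = 2820734311066 - (-596)*54*2 = 2820734311066 - (-596)*108 = 2820734311066 - 1*(-64368) = 2820734311066 + 64368 = 2820734375434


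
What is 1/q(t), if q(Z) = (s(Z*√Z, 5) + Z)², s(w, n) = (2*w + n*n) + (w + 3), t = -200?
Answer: -I/(2064000*√2 + 71970416*I) ≈ -1.3872e-8 - 5.626e-10*I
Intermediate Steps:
s(w, n) = 3 + n² + 3*w (s(w, n) = (2*w + n²) + (3 + w) = (n² + 2*w) + (3 + w) = 3 + n² + 3*w)
q(Z) = (28 + Z + 3*Z^(3/2))² (q(Z) = ((3 + 5² + 3*(Z*√Z)) + Z)² = ((3 + 25 + 3*Z^(3/2)) + Z)² = ((28 + 3*Z^(3/2)) + Z)² = (28 + Z + 3*Z^(3/2))²)
1/q(t) = 1/((28 - 200 + 3*(-200)^(3/2))²) = 1/((28 - 200 + 3*(-2000*I*√2))²) = 1/((28 - 200 - 6000*I*√2)²) = 1/((-172 - 6000*I*√2)²) = (-172 - 6000*I*√2)⁻²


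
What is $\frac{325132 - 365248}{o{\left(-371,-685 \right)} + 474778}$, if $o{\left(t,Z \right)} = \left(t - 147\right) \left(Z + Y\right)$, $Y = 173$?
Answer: $- \frac{20058}{369997} \approx -0.054211$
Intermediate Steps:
$o{\left(t,Z \right)} = \left(-147 + t\right) \left(173 + Z\right)$ ($o{\left(t,Z \right)} = \left(t - 147\right) \left(Z + 173\right) = \left(-147 + t\right) \left(173 + Z\right)$)
$\frac{325132 - 365248}{o{\left(-371,-685 \right)} + 474778} = \frac{325132 - 365248}{\left(-25431 - -100695 + 173 \left(-371\right) - -254135\right) + 474778} = - \frac{40116}{\left(-25431 + 100695 - 64183 + 254135\right) + 474778} = - \frac{40116}{265216 + 474778} = - \frac{40116}{739994} = \left(-40116\right) \frac{1}{739994} = - \frac{20058}{369997}$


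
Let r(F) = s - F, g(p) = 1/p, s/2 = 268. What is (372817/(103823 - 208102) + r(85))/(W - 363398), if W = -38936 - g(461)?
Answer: -21508882532/19341249197025 ≈ -0.0011121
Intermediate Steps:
s = 536 (s = 2*268 = 536)
W = -17949497/461 (W = -38936 - 1/461 = -17949497/461 ≈ -38936.)
r(F) = 536 - F
(372817/(103823 - 208102) + r(85))/(W - 363398) = (372817/(103823 - 208102) + (536 - 1*85))/(-17949497/461 - 363398) = (372817/(-104279) + (536 - 85))/(-185475975/461) = (372817*(-1/104279) + 451)*(-461/185475975) = (-372817/104279 + 451)*(-461/185475975) = (46657012/104279)*(-461/185475975) = -21508882532/19341249197025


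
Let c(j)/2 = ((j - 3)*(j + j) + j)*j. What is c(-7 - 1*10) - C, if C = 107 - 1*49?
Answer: -22600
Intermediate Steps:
C = 58 (C = 107 - 49 = 58)
c(j) = 2*j*(j + 2*j*(-3 + j)) (c(j) = 2*(((j - 3)*(j + j) + j)*j) = 2*(((-3 + j)*(2*j) + j)*j) = 2*((2*j*(-3 + j) + j)*j) = 2*((j + 2*j*(-3 + j))*j) = 2*(j*(j + 2*j*(-3 + j))) = 2*j*(j + 2*j*(-3 + j)))
c(-7 - 1*10) - C = (-7 - 1*10)**2*(-10 + 4*(-7 - 1*10)) - 1*58 = (-7 - 10)**2*(-10 + 4*(-7 - 10)) - 58 = (-17)**2*(-10 + 4*(-17)) - 58 = 289*(-10 - 68) - 58 = 289*(-78) - 58 = -22542 - 58 = -22600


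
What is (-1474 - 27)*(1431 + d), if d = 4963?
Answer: -9597394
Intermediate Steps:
(-1474 - 27)*(1431 + d) = (-1474 - 27)*(1431 + 4963) = -1501*6394 = -9597394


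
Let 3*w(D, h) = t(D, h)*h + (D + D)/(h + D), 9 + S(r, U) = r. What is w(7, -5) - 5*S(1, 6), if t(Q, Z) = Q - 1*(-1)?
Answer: 29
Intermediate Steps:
t(Q, Z) = 1 + Q (t(Q, Z) = Q + 1 = 1 + Q)
S(r, U) = -9 + r
w(D, h) = h*(1 + D)/3 + 2*D/(3*(D + h)) (w(D, h) = ((1 + D)*h + (D + D)/(h + D))/3 = (h*(1 + D) + (2*D)/(D + h))/3 = (h*(1 + D) + 2*D/(D + h))/3 = h*(1 + D)/3 + 2*D/(3*(D + h)))
w(7, -5) - 5*S(1, 6) = (2*7 + (-5)**2*(1 + 7) + 7*(-5)*(1 + 7))/(3*(7 - 5)) - 5*(-9 + 1) = (1/3)*(14 + 25*8 + 7*(-5)*8)/2 - 5*(-8) = (1/3)*(1/2)*(14 + 200 - 280) + 40 = (1/3)*(1/2)*(-66) + 40 = -11 + 40 = 29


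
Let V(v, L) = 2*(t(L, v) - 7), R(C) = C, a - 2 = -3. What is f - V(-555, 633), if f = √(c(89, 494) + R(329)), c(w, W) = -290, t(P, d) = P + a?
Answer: -1250 + √39 ≈ -1243.8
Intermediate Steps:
a = -1 (a = 2 - 3 = -1)
t(P, d) = -1 + P (t(P, d) = P - 1 = -1 + P)
V(v, L) = -16 + 2*L (V(v, L) = 2*((-1 + L) - 7) = 2*(-8 + L) = -16 + 2*L)
f = √39 (f = √(-290 + 329) = √39 ≈ 6.2450)
f - V(-555, 633) = √39 - (-16 + 2*633) = √39 - (-16 + 1266) = √39 - 1*1250 = √39 - 1250 = -1250 + √39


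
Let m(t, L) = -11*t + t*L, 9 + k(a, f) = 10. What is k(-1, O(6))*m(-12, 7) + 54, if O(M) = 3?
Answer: 102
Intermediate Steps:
k(a, f) = 1 (k(a, f) = -9 + 10 = 1)
m(t, L) = -11*t + L*t
k(-1, O(6))*m(-12, 7) + 54 = 1*(-12*(-11 + 7)) + 54 = 1*(-12*(-4)) + 54 = 1*48 + 54 = 48 + 54 = 102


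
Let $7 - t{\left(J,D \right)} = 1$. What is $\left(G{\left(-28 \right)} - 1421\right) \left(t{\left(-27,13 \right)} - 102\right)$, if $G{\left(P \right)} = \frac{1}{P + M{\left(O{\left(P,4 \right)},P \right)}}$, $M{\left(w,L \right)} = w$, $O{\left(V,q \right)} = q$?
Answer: $136420$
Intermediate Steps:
$t{\left(J,D \right)} = 6$ ($t{\left(J,D \right)} = 7 - 1 = 6$)
$G{\left(P \right)} = \frac{1}{4 + P}$ ($G{\left(P \right)} = \frac{1}{P + 4} = \frac{1}{4 + P}$)
$\left(G{\left(-28 \right)} - 1421\right) \left(t{\left(-27,13 \right)} - 102\right) = \left(\frac{1}{4 - 28} - 1421\right) \left(6 - 102\right) = \left(\frac{1}{-24} - 1421\right) \left(6 - 102\right) = \left(- \frac{1}{24} - 1421\right) \left(-96\right) = \left(- \frac{34105}{24}\right) \left(-96\right) = 136420$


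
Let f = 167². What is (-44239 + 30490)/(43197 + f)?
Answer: -13749/71086 ≈ -0.19341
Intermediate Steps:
f = 27889
(-44239 + 30490)/(43197 + f) = (-44239 + 30490)/(43197 + 27889) = -13749/71086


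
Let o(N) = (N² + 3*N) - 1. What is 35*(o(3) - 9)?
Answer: 280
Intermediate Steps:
o(N) = -1 + N² + 3*N
35*(o(3) - 9) = 35*((-1 + 3² + 3*3) - 9) = 35*((-1 + 9 + 9) - 9) = 35*(17 - 9) = 35*8 = 280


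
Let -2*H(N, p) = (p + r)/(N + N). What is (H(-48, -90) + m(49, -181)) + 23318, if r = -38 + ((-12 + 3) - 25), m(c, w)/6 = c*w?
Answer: -956699/32 ≈ -29897.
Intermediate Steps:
m(c, w) = 6*c*w (m(c, w) = 6*(c*w) = 6*c*w)
r = -72 (r = -38 + (-9 - 25) = -38 - 34 = -72)
H(N, p) = -(-72 + p)/(4*N) (H(N, p) = -(p - 72)/(2*(N + N)) = -(-72 + p)/(2*(2*N)) = -(-72 + p)*1/(2*N)/2 = -(-72 + p)/(4*N))
(H(-48, -90) + m(49, -181)) + 23318 = ((¼)*(72 - 1*(-90))/(-48) + 6*49*(-181)) + 23318 = ((¼)*(-1/48)*(72 + 90) - 53214) + 23318 = ((¼)*(-1/48)*162 - 53214) + 23318 = (-27/32 - 53214) + 23318 = -1702875/32 + 23318 = -956699/32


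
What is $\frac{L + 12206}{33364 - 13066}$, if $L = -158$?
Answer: $\frac{2008}{3383} \approx 0.59356$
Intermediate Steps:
$\frac{L + 12206}{33364 - 13066} = \frac{-158 + 12206}{33364 - 13066} = \frac{12048}{20298} = 12048 \cdot \frac{1}{20298} = \frac{2008}{3383}$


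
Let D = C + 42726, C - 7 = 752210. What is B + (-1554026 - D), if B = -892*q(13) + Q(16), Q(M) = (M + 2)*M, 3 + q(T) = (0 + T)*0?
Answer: -2346005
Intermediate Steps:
C = 752217 (C = 7 + 752210 = 752217)
q(T) = -3 (q(T) = -3 + (0 + T)*0 = -3 + T*0 = -3 + 0 = -3)
D = 794943 (D = 752217 + 42726 = 794943)
Q(M) = M*(2 + M) (Q(M) = (2 + M)*M = M*(2 + M))
B = 2964 (B = -892*(-3) + 16*(2 + 16) = 2676 + 16*18 = 2676 + 288 = 2964)
B + (-1554026 - D) = 2964 + (-1554026 - 1*794943) = 2964 + (-1554026 - 794943) = 2964 - 2348969 = -2346005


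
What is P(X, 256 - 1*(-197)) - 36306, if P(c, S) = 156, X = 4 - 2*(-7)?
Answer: -36150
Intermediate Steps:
X = 18 (X = 4 + 14 = 18)
P(X, 256 - 1*(-197)) - 36306 = 156 - 36306 = -36150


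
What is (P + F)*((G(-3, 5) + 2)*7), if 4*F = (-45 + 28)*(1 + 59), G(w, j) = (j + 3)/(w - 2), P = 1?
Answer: -3556/5 ≈ -711.20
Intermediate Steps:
G(w, j) = (3 + j)/(-2 + w)
F = -255 (F = ((-45 + 28)*(1 + 59))/4 = (-17*60)/4 = (1/4)*(-1020) = -255)
(P + F)*((G(-3, 5) + 2)*7) = (1 - 255)*(((3 + 5)/(-2 - 3) + 2)*7) = -254*(8/(-5) + 2)*7 = -254*(-1/5*8 + 2)*7 = -254*(-8/5 + 2)*7 = -508*7/5 = -254*14/5 = -3556/5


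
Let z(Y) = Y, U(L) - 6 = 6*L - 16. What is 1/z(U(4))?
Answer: 1/14 ≈ 0.071429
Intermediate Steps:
U(L) = -10 + 6*L (U(L) = 6 + (6*L - 16) = 6 + (-16 + 6*L) = -10 + 6*L)
1/z(U(4)) = 1/(-10 + 6*4) = 1/(-10 + 24) = 1/14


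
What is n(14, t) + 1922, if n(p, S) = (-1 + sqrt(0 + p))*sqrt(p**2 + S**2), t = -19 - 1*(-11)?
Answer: 1922 - 2*sqrt(65) + 2*sqrt(910) ≈ 1966.2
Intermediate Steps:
t = -8 (t = -19 + 11 = -8)
n(p, S) = sqrt(S**2 + p**2)*(-1 + sqrt(p)) (n(p, S) = (-1 + sqrt(p))*sqrt(S**2 + p**2) = sqrt(S**2 + p**2)*(-1 + sqrt(p)))
n(14, t) + 1922 = sqrt((-8)**2 + 14**2)*(-1 + sqrt(14)) + 1922 = sqrt(64 + 196)*(-1 + sqrt(14)) + 1922 = sqrt(260)*(-1 + sqrt(14)) + 1922 = (2*sqrt(65))*(-1 + sqrt(14)) + 1922 = 2*sqrt(65)*(-1 + sqrt(14)) + 1922 = 1922 + 2*sqrt(65)*(-1 + sqrt(14))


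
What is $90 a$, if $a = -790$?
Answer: $-71100$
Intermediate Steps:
$90 a = 90 \left(-790\right) = -71100$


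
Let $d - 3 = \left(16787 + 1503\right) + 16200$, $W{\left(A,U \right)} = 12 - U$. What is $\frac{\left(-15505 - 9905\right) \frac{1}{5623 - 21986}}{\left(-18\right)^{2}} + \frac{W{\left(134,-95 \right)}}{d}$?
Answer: $\frac{240623269}{30478083786} \approx 0.007895$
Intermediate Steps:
$d = 34493$ ($d = 3 + \left(\left(16787 + 1503\right) + 16200\right) = 3 + \left(18290 + 16200\right) = 3 + 34490 = 34493$)
$\frac{\left(-15505 - 9905\right) \frac{1}{5623 - 21986}}{\left(-18\right)^{2}} + \frac{W{\left(134,-95 \right)}}{d} = \frac{\left(-15505 - 9905\right) \frac{1}{5623 - 21986}}{\left(-18\right)^{2}} + \frac{12 - -95}{34493} = \frac{\left(-25410\right) \frac{1}{-16363}}{324} + \left(12 + 95\right) \frac{1}{34493} = \left(-25410\right) \left(- \frac{1}{16363}\right) \frac{1}{324} + 107 \cdot \frac{1}{34493} = \frac{25410}{16363} \cdot \frac{1}{324} + \frac{107}{34493} = \frac{4235}{883602} + \frac{107}{34493} = \frac{240623269}{30478083786}$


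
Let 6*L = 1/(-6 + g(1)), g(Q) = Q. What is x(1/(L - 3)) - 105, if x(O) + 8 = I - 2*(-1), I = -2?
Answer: -113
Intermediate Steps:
L = -1/30 (L = 1/(6*(-6 + 1)) = (1/6)/(-5) = (1/6)*(-1/5) = -1/30 ≈ -0.033333)
x(O) = -8 (x(O) = -8 + (-2 - 2*(-1)) = -8 + (-2 + 2) = -8 + 0 = -8)
x(1/(L - 3)) - 105 = -8 - 105 = -113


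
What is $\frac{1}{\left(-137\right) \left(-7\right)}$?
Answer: $\frac{1}{959} \approx 0.0010428$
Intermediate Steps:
$\frac{1}{\left(-137\right) \left(-7\right)} = \frac{1}{959}$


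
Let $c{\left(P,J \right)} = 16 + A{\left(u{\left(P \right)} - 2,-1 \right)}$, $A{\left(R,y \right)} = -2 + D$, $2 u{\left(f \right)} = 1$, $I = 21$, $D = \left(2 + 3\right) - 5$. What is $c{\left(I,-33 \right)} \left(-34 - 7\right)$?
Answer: $-574$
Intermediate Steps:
$D = 0$ ($D = 5 - 5 = 0$)
$u{\left(f \right)} = \frac{1}{2}$ ($u{\left(f \right)} = \frac{1}{2} \cdot 1 = \frac{1}{2}$)
$A{\left(R,y \right)} = -2$ ($A{\left(R,y \right)} = -2 + 0 = -2$)
$c{\left(P,J \right)} = 14$ ($c{\left(P,J \right)} = 16 - 2 = 14$)
$c{\left(I,-33 \right)} \left(-34 - 7\right) = 14 \left(-34 - 7\right) = 14 \left(-41\right) = -574$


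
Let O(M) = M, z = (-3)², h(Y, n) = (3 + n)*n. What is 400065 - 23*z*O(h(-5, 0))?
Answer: 400065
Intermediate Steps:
h(Y, n) = n*(3 + n)
z = 9
400065 - 23*z*O(h(-5, 0)) = 400065 - 23*9*0*(3 + 0) = 400065 - 207*0*3 = 400065 - 207*0 = 400065 - 1*0 = 400065 + 0 = 400065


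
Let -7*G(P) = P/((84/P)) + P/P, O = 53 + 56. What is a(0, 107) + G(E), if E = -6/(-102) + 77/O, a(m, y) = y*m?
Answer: -72608470/504740523 ≈ -0.14385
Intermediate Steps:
a(m, y) = m*y
O = 109
E = 1418/1853 (E = -6/(-102) + 77/109 = -6*(-1/102) + 77*(1/109) = 1/17 + 77/109 = 1418/1853 ≈ 0.76525)
G(P) = -⅐ - P²/588 (G(P) = -(P/((84/P)) + P/P)/7 = -(P*(P/84) + 1)/7 = -(P²/84 + 1)/7 = -(1 + P²/84)/7 = -⅐ - P²/588)
a(0, 107) + G(E) = 0*107 + (-⅐ - (1418/1853)²/588) = 0 + (-⅐ - 1/588*2010724/3433609) = 0 + (-⅐ - 502681/504740523) = 0 - 72608470/504740523 = -72608470/504740523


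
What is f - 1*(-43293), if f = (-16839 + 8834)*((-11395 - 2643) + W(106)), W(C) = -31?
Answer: 112665638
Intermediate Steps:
f = 112622345 (f = (-16839 + 8834)*((-11395 - 2643) - 31) = -8005*(-14038 - 31) = -8005*(-14069) = 112622345)
f - 1*(-43293) = 112622345 - 1*(-43293) = 112622345 + 43293 = 112665638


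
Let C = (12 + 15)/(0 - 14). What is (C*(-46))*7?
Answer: 621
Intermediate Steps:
C = -27/14 (C = 27/(-14) = 27*(-1/14) = -27/14 ≈ -1.9286)
(C*(-46))*7 = -27/14*(-46)*7 = (621/7)*7 = 621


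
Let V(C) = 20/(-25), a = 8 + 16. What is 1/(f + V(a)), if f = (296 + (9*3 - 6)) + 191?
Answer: 5/2536 ≈ 0.0019716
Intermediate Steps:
a = 24
f = 508 (f = (296 + (27 - 6)) + 191 = (296 + 21) + 191 = 317 + 191 = 508)
V(C) = -4/5 (V(C) = 20*(-1/25) = -4/5)
1/(f + V(a)) = 1/(508 - 4/5) = 1/(2536/5) = 5/2536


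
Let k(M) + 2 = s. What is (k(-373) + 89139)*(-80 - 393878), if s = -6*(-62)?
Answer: -35262786622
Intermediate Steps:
s = 372
k(M) = 370 (k(M) = -2 + 372 = 370)
(k(-373) + 89139)*(-80 - 393878) = (370 + 89139)*(-80 - 393878) = 89509*(-393958) = -35262786622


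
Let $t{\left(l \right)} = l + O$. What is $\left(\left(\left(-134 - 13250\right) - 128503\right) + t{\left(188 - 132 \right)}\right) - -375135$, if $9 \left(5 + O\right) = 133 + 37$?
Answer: $\frac{2099861}{9} \approx 2.3332 \cdot 10^{5}$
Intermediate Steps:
$O = \frac{125}{9}$ ($O = -5 + \frac{133 + 37}{9} = -5 + \frac{1}{9} \cdot 170 = -5 + \frac{170}{9} = \frac{125}{9} \approx 13.889$)
$t{\left(l \right)} = \frac{125}{9} + l$ ($t{\left(l \right)} = l + \frac{125}{9} = \frac{125}{9} + l$)
$\left(\left(\left(-134 - 13250\right) - 128503\right) + t{\left(188 - 132 \right)}\right) - -375135 = \left(\left(\left(-134 - 13250\right) - 128503\right) + \left(\frac{125}{9} + \left(188 - 132\right)\right)\right) - -375135 = \left(\left(\left(-134 - 13250\right) - 128503\right) + \left(\frac{125}{9} + 56\right)\right) + 375135 = \left(\left(-13384 - 128503\right) + \frac{629}{9}\right) + 375135 = \left(-141887 + \frac{629}{9}\right) + 375135 = - \frac{1276354}{9} + 375135 = \frac{2099861}{9}$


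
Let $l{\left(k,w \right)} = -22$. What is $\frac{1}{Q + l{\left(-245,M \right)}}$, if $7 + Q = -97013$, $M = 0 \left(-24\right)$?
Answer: $- \frac{1}{97042} \approx -1.0305 \cdot 10^{-5}$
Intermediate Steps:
$M = 0$
$Q = -97020$ ($Q = -7 - 97013 = -97020$)
$\frac{1}{Q + l{\left(-245,M \right)}} = \frac{1}{-97020 - 22} = \frac{1}{-97042} = - \frac{1}{97042}$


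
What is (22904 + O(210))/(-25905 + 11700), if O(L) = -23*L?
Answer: -18074/14205 ≈ -1.2724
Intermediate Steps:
(22904 + O(210))/(-25905 + 11700) = (22904 - 23*210)/(-25905 + 11700) = (22904 - 4830)/(-14205) = 18074*(-1/14205) = -18074/14205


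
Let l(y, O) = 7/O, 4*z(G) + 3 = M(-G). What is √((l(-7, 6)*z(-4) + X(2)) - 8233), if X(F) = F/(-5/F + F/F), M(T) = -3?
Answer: 7*I*√6051/6 ≈ 90.753*I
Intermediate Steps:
z(G) = -3/2 (z(G) = -¾ + (¼)*(-3) = -¾ - ¾ = -3/2)
X(F) = F/(1 - 5/F) (X(F) = F/(-5/F + 1) = F/(1 - 5/F))
√((l(-7, 6)*z(-4) + X(2)) - 8233) = √(((7/6)*(-3/2) + 2²/(-5 + 2)) - 8233) = √(((7*(⅙))*(-3/2) + 4/(-3)) - 8233) = √(((7/6)*(-3/2) + 4*(-⅓)) - 8233) = √((-7/4 - 4/3) - 8233) = √(-37/12 - 8233) = √(-98833/12) = 7*I*√6051/6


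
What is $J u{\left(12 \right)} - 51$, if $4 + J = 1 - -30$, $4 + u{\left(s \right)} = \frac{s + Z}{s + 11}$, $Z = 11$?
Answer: $-132$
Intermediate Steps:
$u{\left(s \right)} = -3$ ($u{\left(s \right)} = -4 + \frac{s + 11}{s + 11} = -4 + \frac{11 + s}{11 + s} = -4 + 1 = -3$)
$J = 27$ ($J = -4 + \left(1 - -30\right) = -4 + \left(1 + 30\right) = -4 + 31 = 27$)
$J u{\left(12 \right)} - 51 = 27 \left(-3\right) - 51 = -81 - 51 = -132$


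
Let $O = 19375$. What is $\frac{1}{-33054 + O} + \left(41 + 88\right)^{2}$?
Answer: $\frac{227632238}{13679} \approx 16641.0$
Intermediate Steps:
$\frac{1}{-33054 + O} + \left(41 + 88\right)^{2} = \frac{1}{-33054 + 19375} + \left(41 + 88\right)^{2} = \frac{1}{-13679} + 129^{2} = - \frac{1}{13679} + 16641 = \frac{227632238}{13679}$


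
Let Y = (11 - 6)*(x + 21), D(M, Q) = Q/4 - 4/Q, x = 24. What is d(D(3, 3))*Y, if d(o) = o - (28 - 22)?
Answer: -5925/4 ≈ -1481.3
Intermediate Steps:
D(M, Q) = -4/Q + Q/4 (D(M, Q) = Q*(¼) - 4/Q = Q/4 - 4/Q = -4/Q + Q/4)
d(o) = -6 + o (d(o) = o - 1*6 = o - 6 = -6 + o)
Y = 225 (Y = (11 - 6)*(24 + 21) = 5*45 = 225)
d(D(3, 3))*Y = (-6 + (-4/3 + (¼)*3))*225 = (-6 + (-4*⅓ + ¾))*225 = (-6 + (-4/3 + ¾))*225 = (-6 - 7/12)*225 = -79/12*225 = -5925/4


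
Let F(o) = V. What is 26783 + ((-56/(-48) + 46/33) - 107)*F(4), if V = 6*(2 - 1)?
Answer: 287720/11 ≈ 26156.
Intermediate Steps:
V = 6 (V = 6*1 = 6)
F(o) = 6
26783 + ((-56/(-48) + 46/33) - 107)*F(4) = 26783 + ((-56/(-48) + 46/33) - 107)*6 = 26783 + ((-56*(-1/48) + 46*(1/33)) - 107)*6 = 26783 + ((7/6 + 46/33) - 107)*6 = 26783 + (169/66 - 107)*6 = 26783 - 6893/66*6 = 26783 - 6893/11 = 287720/11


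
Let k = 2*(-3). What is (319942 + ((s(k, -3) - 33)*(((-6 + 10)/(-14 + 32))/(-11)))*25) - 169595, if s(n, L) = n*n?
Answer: 4961401/33 ≈ 1.5035e+5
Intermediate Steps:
k = -6
s(n, L) = n**2
(319942 + ((s(k, -3) - 33)*(((-6 + 10)/(-14 + 32))/(-11)))*25) - 169595 = (319942 + (((-6)**2 - 33)*(((-6 + 10)/(-14 + 32))/(-11)))*25) - 169595 = (319942 + ((36 - 33)*((4/18)*(-1/11)))*25) - 169595 = (319942 + (3*((4*(1/18))*(-1/11)))*25) - 169595 = (319942 + (3*((2/9)*(-1/11)))*25) - 169595 = (319942 + (3*(-2/99))*25) - 169595 = (319942 - 2/33*25) - 169595 = (319942 - 50/33) - 169595 = 10558036/33 - 169595 = 4961401/33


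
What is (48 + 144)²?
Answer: 36864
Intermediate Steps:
(48 + 144)² = 192² = 36864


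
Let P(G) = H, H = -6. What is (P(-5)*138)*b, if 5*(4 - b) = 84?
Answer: 52992/5 ≈ 10598.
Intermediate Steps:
P(G) = -6
b = -64/5 (b = 4 - ⅕*84 = 4 - 84/5 = -64/5 ≈ -12.800)
(P(-5)*138)*b = -6*138*(-64/5) = -828*(-64/5) = 52992/5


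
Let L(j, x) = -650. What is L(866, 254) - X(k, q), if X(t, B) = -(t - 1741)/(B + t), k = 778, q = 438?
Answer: -791363/1216 ≈ -650.79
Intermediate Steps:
X(t, B) = -(-1741 + t)/(B + t)
L(866, 254) - X(k, q) = -650 - (1741 - 1*778)/(438 + 778) = -650 - (1741 - 778)/1216 = -650 - 963/1216 = -791363/1216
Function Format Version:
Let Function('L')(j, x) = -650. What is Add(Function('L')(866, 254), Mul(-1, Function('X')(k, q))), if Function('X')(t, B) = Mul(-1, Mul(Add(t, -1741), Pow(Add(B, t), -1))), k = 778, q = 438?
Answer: Rational(-791363, 1216) ≈ -650.79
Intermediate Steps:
Function('X')(t, B) = Mul(-1, Pow(Add(B, t), -1), Add(-1741, t)) (Function('X')(t, B) = Mul(-1, Mul(Add(-1741, t), Pow(Add(B, t), -1))) = Mul(-1, Mul(Pow(Add(B, t), -1), Add(-1741, t))) = Mul(-1, Pow(Add(B, t), -1), Add(-1741, t)))
Add(Function('L')(866, 254), Mul(-1, Function('X')(k, q))) = Add(-650, Mul(-1, Mul(Pow(Add(438, 778), -1), Add(1741, Mul(-1, 778))))) = Add(-650, Mul(-1, Mul(Pow(1216, -1), Add(1741, -778)))) = Add(-650, Mul(-1, Mul(Rational(1, 1216), 963))) = Add(-650, Mul(-1, Rational(963, 1216))) = Add(-650, Rational(-963, 1216)) = Rational(-791363, 1216)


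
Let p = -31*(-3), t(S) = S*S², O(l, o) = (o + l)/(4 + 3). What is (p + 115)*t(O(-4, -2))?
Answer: -44928/343 ≈ -130.99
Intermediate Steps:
O(l, o) = l/7 + o/7 (O(l, o) = (l + o)/7 = (l + o)*(⅐) = l/7 + o/7)
t(S) = S³
p = 93
(p + 115)*t(O(-4, -2)) = (93 + 115)*((⅐)*(-4) + (⅐)*(-2))³ = 208*(-4/7 - 2/7)³ = 208*(-6/7)³ = 208*(-216/343) = -44928/343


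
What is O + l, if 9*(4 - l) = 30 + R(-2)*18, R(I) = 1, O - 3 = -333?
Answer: -994/3 ≈ -331.33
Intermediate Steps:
O = -330 (O = 3 - 333 = -330)
l = -4/3 (l = 4 - (30 + 1*18)/9 = 4 - (30 + 18)/9 = 4 - ⅑*48 = 4 - 16/3 = -4/3 ≈ -1.3333)
O + l = -330 - 4/3 = -994/3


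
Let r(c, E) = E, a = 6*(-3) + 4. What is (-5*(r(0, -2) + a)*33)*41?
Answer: 108240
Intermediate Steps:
a = -14 (a = -18 + 4 = -14)
(-5*(r(0, -2) + a)*33)*41 = (-5*(-2 - 14)*33)*41 = (-5*(-16)*33)*41 = (80*33)*41 = 2640*41 = 108240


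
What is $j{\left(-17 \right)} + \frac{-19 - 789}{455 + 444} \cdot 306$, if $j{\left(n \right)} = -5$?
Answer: $- \frac{251743}{899} \approx -280.03$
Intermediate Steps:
$j{\left(-17 \right)} + \frac{-19 - 789}{455 + 444} \cdot 306 = -5 + \frac{-19 - 789}{455 + 444} \cdot 306 = -5 + - \frac{808}{899} \cdot 306 = -5 + \left(-808\right) \frac{1}{899} \cdot 306 = -5 - \frac{247248}{899} = - \frac{251743}{899}$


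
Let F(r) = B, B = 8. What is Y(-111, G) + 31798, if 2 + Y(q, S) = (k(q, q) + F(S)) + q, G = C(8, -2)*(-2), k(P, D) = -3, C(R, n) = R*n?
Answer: 31690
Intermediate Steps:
G = 32 (G = (8*(-2))*(-2) = -16*(-2) = 32)
F(r) = 8
Y(q, S) = 3 + q (Y(q, S) = -2 + ((-3 + 8) + q) = -2 + (5 + q) = 3 + q)
Y(-111, G) + 31798 = (3 - 111) + 31798 = -108 + 31798 = 31690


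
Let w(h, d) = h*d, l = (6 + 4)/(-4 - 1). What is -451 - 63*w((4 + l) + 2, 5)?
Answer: -1711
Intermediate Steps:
l = -2 (l = 10/(-5) = 10*(-⅕) = -2)
w(h, d) = d*h
-451 - 63*w((4 + l) + 2, 5) = -451 - 315*((4 - 2) + 2) = -451 - 315*(2 + 2) = -451 - 315*4 = -451 - 63*20 = -451 - 1260 = -1711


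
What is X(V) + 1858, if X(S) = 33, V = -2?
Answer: 1891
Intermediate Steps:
X(V) + 1858 = 33 + 1858 = 1891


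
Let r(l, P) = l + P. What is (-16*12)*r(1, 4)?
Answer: -960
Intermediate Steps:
r(l, P) = P + l
(-16*12)*r(1, 4) = (-16*12)*(4 + 1) = -192*5 = -960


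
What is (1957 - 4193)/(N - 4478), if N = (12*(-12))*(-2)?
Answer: 1118/2095 ≈ 0.53365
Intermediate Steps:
N = 288 (N = -144*(-2) = 288)
(1957 - 4193)/(N - 4478) = (1957 - 4193)/(288 - 4478) = -2236/(-4190) = -2236*(-1/4190) = 1118/2095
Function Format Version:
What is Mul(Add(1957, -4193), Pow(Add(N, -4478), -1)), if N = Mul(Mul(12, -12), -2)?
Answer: Rational(1118, 2095) ≈ 0.53365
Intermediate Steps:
N = 288 (N = Mul(-144, -2) = 288)
Mul(Add(1957, -4193), Pow(Add(N, -4478), -1)) = Mul(Add(1957, -4193), Pow(Add(288, -4478), -1)) = Mul(-2236, Pow(-4190, -1)) = Mul(-2236, Rational(-1, 4190)) = Rational(1118, 2095)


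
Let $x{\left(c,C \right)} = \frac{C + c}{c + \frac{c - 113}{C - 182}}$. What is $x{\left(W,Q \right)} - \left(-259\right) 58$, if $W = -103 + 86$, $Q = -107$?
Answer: $\frac{71886062}{4783} \approx 15030.0$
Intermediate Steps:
$W = -17$
$x{\left(c,C \right)} = \frac{C + c}{c + \frac{-113 + c}{-182 + C}}$
$x{\left(W,Q \right)} - \left(-259\right) 58 = \frac{- \left(-107\right)^{2} + 182 \left(-107\right) + 182 \left(-17\right) - \left(-107\right) \left(-17\right)}{113 + 181 \left(-17\right) - \left(-107\right) \left(-17\right)} - \left(-259\right) 58 = \frac{\left(-1\right) 11449 - 19474 - 3094 - 1819}{113 - 3077 - 1819} - -15022 = \frac{-11449 - 19474 - 3094 - 1819}{-4783} + 15022 = \left(- \frac{1}{4783}\right) \left(-35836\right) + 15022 = \frac{35836}{4783} + 15022 = \frac{71886062}{4783}$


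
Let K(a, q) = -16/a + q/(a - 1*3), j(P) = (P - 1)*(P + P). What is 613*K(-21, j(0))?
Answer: 9808/21 ≈ 467.05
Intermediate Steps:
j(P) = 2*P*(-1 + P) (j(P) = (-1 + P)*(2*P) = 2*P*(-1 + P))
K(a, q) = -16/a + q/(-3 + a) (K(a, q) = -16/a + q/(a - 3) = -16/a + q/(-3 + a))
613*K(-21, j(0)) = 613*((48 - 16*(-21) - 42*0*(-1 + 0))/((-21)*(-3 - 21))) = 613*(-1/21*(48 + 336 - 42*0*(-1))/(-24)) = 613*(-1/21*(-1/24)*(48 + 336 - 21*0)) = 613*(-1/21*(-1/24)*(48 + 336 + 0)) = 613*(-1/21*(-1/24)*384) = 613*(16/21) = 9808/21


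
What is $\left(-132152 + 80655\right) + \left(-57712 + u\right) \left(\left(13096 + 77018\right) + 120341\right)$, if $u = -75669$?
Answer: $-28070749852$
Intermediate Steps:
$\left(-132152 + 80655\right) + \left(-57712 + u\right) \left(\left(13096 + 77018\right) + 120341\right) = \left(-132152 + 80655\right) + \left(-57712 - 75669\right) \left(\left(13096 + 77018\right) + 120341\right) = -51497 - 133381 \left(90114 + 120341\right) = -51497 - 28070698355 = -28070749852$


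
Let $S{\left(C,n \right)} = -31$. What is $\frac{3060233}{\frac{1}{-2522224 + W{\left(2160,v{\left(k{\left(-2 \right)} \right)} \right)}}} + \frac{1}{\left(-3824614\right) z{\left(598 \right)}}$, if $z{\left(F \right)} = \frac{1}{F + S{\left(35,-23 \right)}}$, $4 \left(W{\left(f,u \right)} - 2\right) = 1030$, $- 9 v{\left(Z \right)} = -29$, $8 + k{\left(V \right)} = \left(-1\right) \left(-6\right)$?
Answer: $- \frac{14758801028826124933}{1912307} \approx -7.7178 \cdot 10^{12}$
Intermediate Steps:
$k{\left(V \right)} = -2$ ($k{\left(V \right)} = -8 - -6 = -8 + 6 = -2$)
$v{\left(Z \right)} = \frac{29}{9}$ ($v{\left(Z \right)} = \left(- \frac{1}{9}\right) \left(-29\right) = \frac{29}{9}$)
$W{\left(f,u \right)} = \frac{519}{2}$ ($W{\left(f,u \right)} = 2 + \frac{1}{4} \cdot 1030 = 2 + \frac{515}{2} = \frac{519}{2}$)
$z{\left(F \right)} = \frac{1}{-31 + F}$ ($z{\left(F \right)} = \frac{1}{F - 31} = \frac{1}{-31 + F}$)
$\frac{3060233}{\frac{1}{-2522224 + W{\left(2160,v{\left(k{\left(-2 \right)} \right)} \right)}}} + \frac{1}{\left(-3824614\right) z{\left(598 \right)}} = \frac{3060233}{\frac{1}{-2522224 + \frac{519}{2}}} + \frac{1}{\left(-3824614\right) \frac{1}{-31 + 598}} = \frac{3060233}{\frac{1}{- \frac{5043929}{2}}} - \frac{1}{3824614 \cdot \frac{1}{567}} = \frac{3060233}{- \frac{2}{5043929}} - \frac{\frac{1}{\frac{1}{567}}}{3824614} = 3060233 \left(- \frac{5043929}{2}\right) - \frac{567}{3824614} = - \frac{15435597975457}{2} - \frac{567}{3824614} = - \frac{14758801028826124933}{1912307}$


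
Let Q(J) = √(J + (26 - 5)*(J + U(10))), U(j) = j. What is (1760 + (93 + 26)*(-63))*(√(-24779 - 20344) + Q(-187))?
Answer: I*(-74581*√267 - 45896*√61) ≈ -1.5771e+6*I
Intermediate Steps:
Q(J) = √(210 + 22*J) (Q(J) = √(J + (26 - 5)*(J + 10)) = √(J + 21*(10 + J)) = √(J + (210 + 21*J)) = √(210 + 22*J))
(1760 + (93 + 26)*(-63))*(√(-24779 - 20344) + Q(-187)) = (1760 + (93 + 26)*(-63))*(√(-24779 - 20344) + √(210 + 22*(-187))) = (1760 + 119*(-63))*(√(-45123) + √(210 - 4114)) = (1760 - 7497)*(13*I*√267 + √(-3904)) = -5737*(13*I*√267 + 8*I*√61) = -5737*(8*I*√61 + 13*I*√267) = -74581*I*√267 - 45896*I*√61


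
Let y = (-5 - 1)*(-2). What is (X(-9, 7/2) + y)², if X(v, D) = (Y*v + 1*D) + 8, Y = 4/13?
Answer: 290521/676 ≈ 429.76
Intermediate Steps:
Y = 4/13 (Y = 4*(1/13) = 4/13 ≈ 0.30769)
y = 12 (y = -6*(-2) = 12)
X(v, D) = 8 + D + 4*v/13 (X(v, D) = (4*v/13 + 1*D) + 8 = (4*v/13 + D) + 8 = (D + 4*v/13) + 8 = 8 + D + 4*v/13)
(X(-9, 7/2) + y)² = ((8 + 7/2 + (4/13)*(-9)) + 12)² = ((8 + 7*(½) - 36/13) + 12)² = ((8 + 7/2 - 36/13) + 12)² = (227/26 + 12)² = (539/26)² = 290521/676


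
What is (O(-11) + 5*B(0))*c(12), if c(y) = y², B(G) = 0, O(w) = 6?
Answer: 864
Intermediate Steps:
(O(-11) + 5*B(0))*c(12) = (6 + 5*0)*12² = (6 + 0)*144 = 6*144 = 864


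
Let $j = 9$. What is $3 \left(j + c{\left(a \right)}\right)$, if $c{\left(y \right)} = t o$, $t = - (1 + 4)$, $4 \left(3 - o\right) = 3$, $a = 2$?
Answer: $- \frac{27}{4} \approx -6.75$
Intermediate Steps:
$o = \frac{9}{4}$ ($o = 3 - \frac{3}{4} = \frac{9}{4} \approx 2.25$)
$t = -5$ ($t = \left(-1\right) 5 = -5$)
$c{\left(y \right)} = - \frac{45}{4}$ ($c{\left(y \right)} = \left(-5\right) \frac{9}{4} = - \frac{45}{4}$)
$3 \left(j + c{\left(a \right)}\right) = 3 \left(9 - \frac{45}{4}\right) = 3 \left(- \frac{9}{4}\right) = - \frac{27}{4}$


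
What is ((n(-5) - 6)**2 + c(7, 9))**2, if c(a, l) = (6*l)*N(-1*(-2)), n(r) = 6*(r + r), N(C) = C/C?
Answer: 19448100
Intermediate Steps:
N(C) = 1
n(r) = 12*r (n(r) = 6*(2*r) = 12*r)
c(a, l) = 6*l (c(a, l) = (6*l)*1 = 6*l)
((n(-5) - 6)**2 + c(7, 9))**2 = ((12*(-5) - 6)**2 + 6*9)**2 = ((-60 - 6)**2 + 54)**2 = ((-66)**2 + 54)**2 = (4356 + 54)**2 = 4410**2 = 19448100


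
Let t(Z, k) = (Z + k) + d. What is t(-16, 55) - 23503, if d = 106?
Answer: -23358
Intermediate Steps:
t(Z, k) = 106 + Z + k (t(Z, k) = (Z + k) + 106 = 106 + Z + k)
t(-16, 55) - 23503 = (106 - 16 + 55) - 23503 = 145 - 23503 = -23358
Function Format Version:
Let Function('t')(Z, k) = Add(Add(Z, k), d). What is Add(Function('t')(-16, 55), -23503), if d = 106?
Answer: -23358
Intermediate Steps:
Function('t')(Z, k) = Add(106, Z, k) (Function('t')(Z, k) = Add(Add(Z, k), 106) = Add(106, Z, k))
Add(Function('t')(-16, 55), -23503) = Add(Add(106, -16, 55), -23503) = Add(145, -23503) = -23358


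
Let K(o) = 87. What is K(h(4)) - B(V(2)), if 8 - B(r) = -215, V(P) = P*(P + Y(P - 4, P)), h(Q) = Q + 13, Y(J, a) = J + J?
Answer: -136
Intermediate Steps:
Y(J, a) = 2*J
h(Q) = 13 + Q
V(P) = P*(-8 + 3*P) (V(P) = P*(P + 2*(P - 4)) = P*(P + 2*(-4 + P)) = P*(P + (-8 + 2*P)) = P*(-8 + 3*P))
B(r) = 223 (B(r) = 8 - 1*(-215) = 8 + 215 = 223)
K(h(4)) - B(V(2)) = 87 - 1*223 = 87 - 223 = -136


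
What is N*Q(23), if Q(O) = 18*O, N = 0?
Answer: 0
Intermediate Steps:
N*Q(23) = 0*(18*23) = 0*414 = 0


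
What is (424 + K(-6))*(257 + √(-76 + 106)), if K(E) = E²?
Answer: 118220 + 460*√30 ≈ 1.2074e+5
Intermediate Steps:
(424 + K(-6))*(257 + √(-76 + 106)) = (424 + (-6)²)*(257 + √(-76 + 106)) = (424 + 36)*(257 + √30) = 460*(257 + √30) = 118220 + 460*√30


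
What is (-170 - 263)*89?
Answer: -38537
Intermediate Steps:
(-170 - 263)*89 = -433*89 = -38537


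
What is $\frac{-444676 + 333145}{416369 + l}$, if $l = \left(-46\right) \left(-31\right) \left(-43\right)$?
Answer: $- \frac{111531}{355051} \approx -0.31413$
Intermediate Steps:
$l = -61318$ ($l = 1426 \left(-43\right) = -61318$)
$\frac{-444676 + 333145}{416369 + l} = \frac{-444676 + 333145}{416369 - 61318} = - \frac{111531}{355051}$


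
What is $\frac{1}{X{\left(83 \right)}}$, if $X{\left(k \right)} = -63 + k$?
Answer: $\frac{1}{20} \approx 0.05$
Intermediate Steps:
$\frac{1}{X{\left(83 \right)}} = \frac{1}{-63 + 83} = \frac{1}{20}$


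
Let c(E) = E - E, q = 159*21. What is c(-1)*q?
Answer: 0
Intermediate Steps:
q = 3339
c(E) = 0
c(-1)*q = 0*3339 = 0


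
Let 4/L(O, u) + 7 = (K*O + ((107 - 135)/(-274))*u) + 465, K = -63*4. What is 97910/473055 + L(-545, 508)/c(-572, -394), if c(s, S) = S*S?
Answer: 434913231670447/2101295869901514 ≈ 0.20697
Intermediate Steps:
K = -252
L(O, u) = 4/(458 - 252*O + 14*u/137) (L(O, u) = 4/(-7 + ((-252*O + ((107 - 135)/(-274))*u) + 465)) = 4/(-7 + ((-252*O + (-28*(-1/274))*u) + 465)) = 4/(-7 + ((-252*O + 14*u/137) + 465)) = 4/(-7 + (465 - 252*O + 14*u/137)) = 4/(458 - 252*O + 14*u/137))
c(s, S) = S²
97910/473055 + L(-545, 508)/c(-572, -394) = 97910/473055 + (274/(31373 - 17262*(-545) + 7*508))/((-394)²) = 97910*(1/473055) + (274/(31373 + 9407790 + 3556))/155236 = 19582/94611 + (274/9442719)*(1/155236) = 19582/94611 + 137/732924963342 = 434913231670447/2101295869901514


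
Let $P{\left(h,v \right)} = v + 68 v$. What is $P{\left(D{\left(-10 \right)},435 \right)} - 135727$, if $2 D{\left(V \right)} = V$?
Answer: $-105712$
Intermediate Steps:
$D{\left(V \right)} = \frac{V}{2}$
$P{\left(h,v \right)} = 69 v$
$P{\left(D{\left(-10 \right)},435 \right)} - 135727 = 69 \cdot 435 - 135727 = 30015 - 135727 = -105712$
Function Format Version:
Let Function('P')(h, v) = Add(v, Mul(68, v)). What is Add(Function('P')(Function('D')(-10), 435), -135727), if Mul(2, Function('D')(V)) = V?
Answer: -105712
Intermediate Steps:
Function('D')(V) = Mul(Rational(1, 2), V)
Function('P')(h, v) = Mul(69, v)
Add(Function('P')(Function('D')(-10), 435), -135727) = Add(Mul(69, 435), -135727) = Add(30015, -135727) = -105712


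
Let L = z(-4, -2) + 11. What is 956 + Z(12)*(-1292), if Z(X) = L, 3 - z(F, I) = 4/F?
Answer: -18424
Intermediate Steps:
z(F, I) = 3 - 4/F
L = 15 (L = (3 - 4/(-4)) + 11 = (3 - 4*(-¼)) + 11 = (3 + 1) + 11 = 4 + 11 = 15)
Z(X) = 15
956 + Z(12)*(-1292) = 956 + 15*(-1292) = 956 - 19380 = -18424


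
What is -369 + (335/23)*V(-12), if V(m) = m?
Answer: -12507/23 ≈ -543.78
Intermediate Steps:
-369 + (335/23)*V(-12) = -369 + (335/23)*(-12) = -369 - 4020/23 = -12507/23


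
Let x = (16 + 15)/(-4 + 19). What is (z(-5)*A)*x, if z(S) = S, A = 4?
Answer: -124/3 ≈ -41.333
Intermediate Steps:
x = 31/15 ≈ 2.0667
(z(-5)*A)*x = -5*4*(31/15) = -20*31/15 = -124/3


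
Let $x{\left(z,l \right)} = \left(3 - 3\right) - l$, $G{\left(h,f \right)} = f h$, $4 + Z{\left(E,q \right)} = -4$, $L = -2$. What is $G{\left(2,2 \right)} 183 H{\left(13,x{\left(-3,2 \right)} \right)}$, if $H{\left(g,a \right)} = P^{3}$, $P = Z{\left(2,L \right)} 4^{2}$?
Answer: $-1535115264$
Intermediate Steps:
$Z{\left(E,q \right)} = -8$ ($Z{\left(E,q \right)} = -4 - 4 = -8$)
$x{\left(z,l \right)} = - l$ ($x{\left(z,l \right)} = \left(3 - 3\right) - l = 0 - l = - l$)
$P = -128$ ($P = - 8 \cdot 4^{2} = \left(-8\right) 16 = -128$)
$H{\left(g,a \right)} = -2097152$ ($H{\left(g,a \right)} = \left(-128\right)^{3} = -2097152$)
$G{\left(2,2 \right)} 183 H{\left(13,x{\left(-3,2 \right)} \right)} = 2 \cdot 2 \cdot 183 \left(-2097152\right) = 4 \cdot 183 \left(-2097152\right) = 732 \left(-2097152\right) = -1535115264$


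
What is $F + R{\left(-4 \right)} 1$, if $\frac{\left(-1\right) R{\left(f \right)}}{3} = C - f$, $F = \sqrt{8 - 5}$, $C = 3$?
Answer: $-21 + \sqrt{3} \approx -19.268$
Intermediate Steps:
$F = \sqrt{3} \approx 1.732$
$R{\left(f \right)} = -9 + 3 f$ ($R{\left(f \right)} = - 3 \left(3 - f\right) = -9 + 3 f$)
$F + R{\left(-4 \right)} 1 = \sqrt{3} + \left(-9 + 3 \left(-4\right)\right) 1 = \sqrt{3} + \left(-9 - 12\right) 1 = \sqrt{3} - 21 = -21 + \sqrt{3}$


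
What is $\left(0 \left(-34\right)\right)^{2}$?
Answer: $0$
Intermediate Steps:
$\left(0 \left(-34\right)\right)^{2} = 0^{2} = 0$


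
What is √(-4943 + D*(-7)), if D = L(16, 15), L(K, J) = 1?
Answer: 15*I*√22 ≈ 70.356*I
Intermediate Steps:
D = 1
√(-4943 + D*(-7)) = √(-4943 + 1*(-7)) = √(-4943 - 7) = √(-4950) = 15*I*√22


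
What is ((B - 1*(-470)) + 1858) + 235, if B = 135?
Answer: 2698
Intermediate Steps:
((B - 1*(-470)) + 1858) + 235 = ((135 - 1*(-470)) + 1858) + 235 = ((135 + 470) + 1858) + 235 = (605 + 1858) + 235 = 2463 + 235 = 2698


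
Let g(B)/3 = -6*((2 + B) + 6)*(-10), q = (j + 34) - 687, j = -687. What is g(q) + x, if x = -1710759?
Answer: -1950519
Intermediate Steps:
q = -1340 (q = (-687 + 34) - 687 = -653 - 687 = -1340)
g(B) = 1440 + 180*B (g(B) = 3*(-6*((2 + B) + 6)*(-10)) = 3*(-6*(8 + B)*(-10)) = 3*((-48 - 6*B)*(-10)) = 3*(480 + 60*B) = 1440 + 180*B)
g(q) + x = (1440 + 180*(-1340)) - 1710759 = (1440 - 241200) - 1710759 = -239760 - 1710759 = -1950519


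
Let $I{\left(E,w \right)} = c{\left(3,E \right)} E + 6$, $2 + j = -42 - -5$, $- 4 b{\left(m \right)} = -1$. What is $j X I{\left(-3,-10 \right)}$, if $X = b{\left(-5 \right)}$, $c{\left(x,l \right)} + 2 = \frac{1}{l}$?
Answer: $- \frac{507}{4} \approx -126.75$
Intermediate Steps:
$c{\left(x,l \right)} = -2 + \frac{1}{l}$
$b{\left(m \right)} = \frac{1}{4}$ ($b{\left(m \right)} = \left(- \frac{1}{4}\right) \left(-1\right) = \frac{1}{4}$)
$X = \frac{1}{4} \approx 0.25$
$j = -39$ ($j = -2 - 37 = -39$)
$I{\left(E,w \right)} = 6 + E \left(-2 + \frac{1}{E}\right)$ ($I{\left(E,w \right)} = \left(-2 + \frac{1}{E}\right) E + 6 = E \left(-2 + \frac{1}{E}\right) + 6 = 6 + E \left(-2 + \frac{1}{E}\right)$)
$j X I{\left(-3,-10 \right)} = \left(-39\right) \frac{1}{4} \left(7 - -6\right) = - \frac{39 \left(7 + 6\right)}{4} = \left(- \frac{39}{4}\right) 13 = - \frac{507}{4}$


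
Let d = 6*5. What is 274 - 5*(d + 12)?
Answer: 64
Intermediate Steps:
d = 30
274 - 5*(d + 12) = 274 - 5*(30 + 12) = 274 - 5*42 = 274 - 1*210 = 274 - 210 = 64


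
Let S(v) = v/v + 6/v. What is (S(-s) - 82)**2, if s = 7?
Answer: 328329/49 ≈ 6700.6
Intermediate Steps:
S(v) = 1 + 6/v
(S(-s) - 82)**2 = ((6 - 1*7)/((-1*7)) - 82)**2 = ((6 - 7)/(-7) - 82)**2 = (-1/7*(-1) - 82)**2 = (1/7 - 82)**2 = (-573/7)**2 = 328329/49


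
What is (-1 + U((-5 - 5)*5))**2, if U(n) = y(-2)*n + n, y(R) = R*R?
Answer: 63001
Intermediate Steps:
y(R) = R**2
U(n) = 5*n (U(n) = (-2)**2*n + n = 4*n + n = 5*n)
(-1 + U((-5 - 5)*5))**2 = (-1 + 5*((-5 - 5)*5))**2 = (-1 + 5*(-10*5))**2 = (-1 + 5*(-50))**2 = (-1 - 250)**2 = (-251)**2 = 63001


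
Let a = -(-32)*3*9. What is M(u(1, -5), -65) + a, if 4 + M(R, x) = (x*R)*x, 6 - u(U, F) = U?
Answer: 21985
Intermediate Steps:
u(U, F) = 6 - U
M(R, x) = -4 + R*x² (M(R, x) = -4 + (x*R)*x = -4 + (R*x)*x = -4 + R*x²)
a = 864 (a = -8*(-12)*9 = 96*9 = 864)
M(u(1, -5), -65) + a = (-4 + (6 - 1*1)*(-65)²) + 864 = (-4 + (6 - 1)*4225) + 864 = (-4 + 5*4225) + 864 = (-4 + 21125) + 864 = 21121 + 864 = 21985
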